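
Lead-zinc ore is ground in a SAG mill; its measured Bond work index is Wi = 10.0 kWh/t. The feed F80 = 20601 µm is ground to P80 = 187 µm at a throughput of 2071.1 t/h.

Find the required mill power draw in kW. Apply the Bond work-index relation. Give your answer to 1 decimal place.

P = 13702.4 kW

W = 10 Wi (P80^-0.5 − F80^-0.5)
W = 10·10.0·(1/√187 − 1/√20601) = 10·10.0·(0.066160) = 6.6160 kWh/t
Power = W × throughput = 6.6160 kWh/t × 2071.1 t/h = 13702.4 kW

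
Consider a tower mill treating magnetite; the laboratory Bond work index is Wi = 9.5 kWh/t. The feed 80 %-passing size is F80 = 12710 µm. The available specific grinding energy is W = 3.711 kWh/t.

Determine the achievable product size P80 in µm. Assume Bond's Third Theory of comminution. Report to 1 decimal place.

P80 = 435.2 µm

W = 10 Wi / √P80 − 10 Wi / √F80
⇒ 1/√P80 = W/(10 Wi) + 1/√F80
  = 3.7110/(10·9.5) + 1/√12710 = 0.039063 + 0.008870 = 0.047933
P80 = (1/0.047933)² = 20.8624² = 435.24 µm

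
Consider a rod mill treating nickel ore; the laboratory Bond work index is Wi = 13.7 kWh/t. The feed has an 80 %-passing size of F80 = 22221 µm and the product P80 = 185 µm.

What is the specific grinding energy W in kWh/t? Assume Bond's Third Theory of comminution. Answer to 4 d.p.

Bond:  W = 10 Wi (1/√P − 1/√F)
1/√185 = 0.073521;  1/√22221 = 0.006708
W = 10·13.7·(0.073521 − 0.006708) = 9.1534 kWh/t

W = 9.1534 kWh/t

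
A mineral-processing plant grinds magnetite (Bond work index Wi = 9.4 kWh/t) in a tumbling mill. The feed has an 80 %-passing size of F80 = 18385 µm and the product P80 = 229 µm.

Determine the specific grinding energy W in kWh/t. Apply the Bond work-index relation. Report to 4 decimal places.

W = 10·Wi·(P80^(-½) − F80^(-½))
1/√229 = 0.066082;  1/√18385 = 0.007375
W = 10·9.4·(0.066082 − 0.007375) = 5.5184 kWh/t

W = 5.5184 kWh/t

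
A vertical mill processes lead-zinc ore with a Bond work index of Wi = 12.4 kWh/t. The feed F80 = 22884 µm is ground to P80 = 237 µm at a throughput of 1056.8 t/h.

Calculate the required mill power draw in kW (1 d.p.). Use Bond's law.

P = 7645.9 kW

W = 10·Wi·(P80^(-½) − F80^(-½))
W = 10·12.4·(1/√237 − 1/√22884) = 10·12.4·(0.058346) = 7.2350 kWh/t
P = W·T = 7.2350·1056.8 = 7645.9 kW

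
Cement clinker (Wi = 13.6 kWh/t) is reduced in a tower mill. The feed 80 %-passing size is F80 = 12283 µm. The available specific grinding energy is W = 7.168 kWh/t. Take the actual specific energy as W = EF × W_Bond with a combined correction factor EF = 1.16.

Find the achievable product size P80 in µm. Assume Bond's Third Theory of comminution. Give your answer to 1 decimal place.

W = 10 Wi (P80^-0.5 − F80^-0.5)
W_Bond = W / EF = 7.168 / 1.16 = 6.1793 kWh/t
P80^(−½) = W_Bond/(10 Wi) + F80^(−½)
  = 6.1793/(10·13.6) + 1/√12283 = 0.045436 + 0.009023 = 0.054459
P80 = (1/0.054459)² = 18.3624² = 337.18 µm

P80 = 337.2 µm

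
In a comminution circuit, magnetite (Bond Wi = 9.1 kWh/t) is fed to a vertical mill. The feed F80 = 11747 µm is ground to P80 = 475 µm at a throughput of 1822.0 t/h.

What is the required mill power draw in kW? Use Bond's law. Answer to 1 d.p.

Bond:  W = 10 Wi (1/√P − 1/√F)
W = 10·9.1·(1/√475 − 1/√11747) = 10·9.1·(0.036657) = 3.3358 kWh/t
Power = W × throughput = 3.3358 kWh/t × 1822.0 t/h = 6077.7 kW

P = 6077.7 kW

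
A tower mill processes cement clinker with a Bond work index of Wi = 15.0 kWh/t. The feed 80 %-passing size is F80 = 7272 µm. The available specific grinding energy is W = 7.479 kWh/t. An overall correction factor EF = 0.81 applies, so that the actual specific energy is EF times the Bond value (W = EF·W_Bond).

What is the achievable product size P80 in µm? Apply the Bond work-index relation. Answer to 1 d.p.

P80 = 186.2 µm

Bond:  W = 10 Wi (1/√P − 1/√F)
W_Bond = W / EF = 7.479 / 0.81 = 9.2333 kWh/t
⇒ 1/√P80 = W_Bond/(10 Wi) + 1/√F80
  = 9.2333/(10·15.0) + 1/√7272 = 0.061556 + 0.011727 = 0.073282
P80 = (1/0.073282)² = 13.6459² = 186.21 µm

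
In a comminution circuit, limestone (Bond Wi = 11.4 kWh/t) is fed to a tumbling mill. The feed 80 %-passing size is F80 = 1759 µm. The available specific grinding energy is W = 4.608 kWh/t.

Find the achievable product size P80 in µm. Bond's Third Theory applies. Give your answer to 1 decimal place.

W = 10·Wi·[P80^(−½) − F80^(−½)]
P80^(−½) = W/(10 Wi) + F80^(−½)
  = 4.6080/(10·11.4) + 1/√1759 = 0.040421 + 0.023843 = 0.064264
P80 = (1/0.064264)² = 15.5607² = 242.14 µm

P80 = 242.1 µm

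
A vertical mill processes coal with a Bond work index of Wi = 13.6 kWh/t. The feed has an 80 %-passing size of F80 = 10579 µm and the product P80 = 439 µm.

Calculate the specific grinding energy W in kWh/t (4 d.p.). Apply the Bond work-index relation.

W = 5.1687 kWh/t

Bond:  W = 10 Wi (1/√P − 1/√F)
1/√439 = 0.047727;  1/√10579 = 0.009722
W = 10·13.6·(0.047727 − 0.009722) = 5.1687 kWh/t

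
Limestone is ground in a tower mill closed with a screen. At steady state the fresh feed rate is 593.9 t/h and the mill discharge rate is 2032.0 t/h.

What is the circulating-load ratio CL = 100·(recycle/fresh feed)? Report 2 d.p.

CL = 242.15 %

Discharge = new feed + return, hence
R = M − F = 2032.0 − 593.9 = 1438.1 t/h
CL = 100·R/F = 100·1438.1/593.9 = 242.15 %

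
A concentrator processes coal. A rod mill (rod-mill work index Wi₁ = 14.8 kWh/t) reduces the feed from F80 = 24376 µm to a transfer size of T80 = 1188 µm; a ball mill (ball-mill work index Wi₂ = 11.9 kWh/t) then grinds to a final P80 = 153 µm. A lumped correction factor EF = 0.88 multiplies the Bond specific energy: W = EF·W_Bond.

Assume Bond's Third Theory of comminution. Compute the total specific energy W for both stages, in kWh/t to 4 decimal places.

W = 10 Wi (P80^-0.5 − F80^-0.5)
Stage 1 (24376→1188 µm, Wi₁=14.8): W₁ = 10·14.8·(0.029013 − 0.006405) = 3.3460 kWh/t
Stage 2 (1188→153 µm, Wi₂=11.9): W₂ = 10·11.9·(0.080845 − 0.029013) = 6.1680 kWh/t
W = W₁ + W₂ = 3.3460 + 6.1680 = 9.5140 kWh/t
W_actual = 0.88 × 9.5140 = 8.3723 kWh/t

W = 8.3723 kWh/t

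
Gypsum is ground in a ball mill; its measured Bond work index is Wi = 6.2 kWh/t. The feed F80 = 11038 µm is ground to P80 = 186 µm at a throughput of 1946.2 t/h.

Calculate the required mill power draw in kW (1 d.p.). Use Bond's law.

P = 7699.0 kW

W = 10 Wi / √P80 − 10 Wi / √F80
W = 10·6.2·(1/√186 − 1/√11038) = 10·6.2·(0.063805) = 3.9559 kWh/t
Power = W × throughput = 3.9559 kWh/t × 1946.2 t/h = 7699.0 kW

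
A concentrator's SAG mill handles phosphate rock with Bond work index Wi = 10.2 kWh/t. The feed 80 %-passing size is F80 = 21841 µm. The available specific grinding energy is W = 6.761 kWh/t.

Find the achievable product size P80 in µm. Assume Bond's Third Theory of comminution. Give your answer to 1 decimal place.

Bond: W = 10·Wi·(1/√P80 − 1/√F80)
⇒ 1/√P80 = W/(10 Wi) + 1/√F80
  = 6.7610/(10·10.2) + 1/√21841 = 0.066284 + 0.006766 = 0.073051
P80 = (1/0.073051)² = 13.6891² = 187.39 µm

P80 = 187.4 µm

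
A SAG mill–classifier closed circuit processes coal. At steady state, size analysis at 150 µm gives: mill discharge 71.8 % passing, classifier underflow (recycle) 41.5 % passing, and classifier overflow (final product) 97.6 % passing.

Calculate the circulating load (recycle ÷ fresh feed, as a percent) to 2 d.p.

CL = 85.15 %

Two-product formula at 150 µm:
(1+r)d = ru + o → r = (o−d)/(d−u)
r = (97.6 − 71.8)/(71.8 − 41.5) = 25.8/30.3 = 0.8515
CL = 100·r = 85.15 %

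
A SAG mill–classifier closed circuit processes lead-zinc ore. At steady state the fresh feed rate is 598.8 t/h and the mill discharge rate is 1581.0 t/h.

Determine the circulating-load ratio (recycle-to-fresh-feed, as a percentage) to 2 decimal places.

CL = 164.03 %

M = F + R at steady state, so:
R = M − F = 1581.0 − 598.8 = 982.2 t/h
CL = 100·R/F = 100·982.2/598.8 = 164.03 %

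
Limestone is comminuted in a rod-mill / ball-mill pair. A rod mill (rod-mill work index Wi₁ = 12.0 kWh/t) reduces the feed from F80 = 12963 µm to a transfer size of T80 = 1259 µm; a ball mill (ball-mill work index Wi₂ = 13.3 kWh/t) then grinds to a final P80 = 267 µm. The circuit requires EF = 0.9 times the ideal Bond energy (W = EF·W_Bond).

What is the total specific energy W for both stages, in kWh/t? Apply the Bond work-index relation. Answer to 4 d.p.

W_Bond = 10·Wi·(1/√P₈₀ − 1/√F₈₀)
Stage 1 (12963→1259 µm, Wi₁=12.0): W₁ = 10·12.0·(0.028183 − 0.008783) = 2.3280 kWh/t
Stage 2 (1259→267 µm, Wi₂=13.3): W₂ = 10·13.3·(0.061199 − 0.028183) = 4.3911 kWh/t
W = W₁ + W₂ = 2.3280 + 4.3911 = 6.7191 kWh/t
With EF = 0.9: W = 6.7191·0.9 = 6.0472 kWh/t

W = 6.0472 kWh/t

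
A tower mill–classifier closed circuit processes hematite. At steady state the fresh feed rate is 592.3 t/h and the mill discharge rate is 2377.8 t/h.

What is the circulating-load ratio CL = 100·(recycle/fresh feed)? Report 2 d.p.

CL = 301.45 %

Discharge = new feed + return, hence
R = M − F = 2377.8 − 592.3 = 1785.5 t/h
CL = 100·R/F = 100·1785.5/592.3 = 301.45 %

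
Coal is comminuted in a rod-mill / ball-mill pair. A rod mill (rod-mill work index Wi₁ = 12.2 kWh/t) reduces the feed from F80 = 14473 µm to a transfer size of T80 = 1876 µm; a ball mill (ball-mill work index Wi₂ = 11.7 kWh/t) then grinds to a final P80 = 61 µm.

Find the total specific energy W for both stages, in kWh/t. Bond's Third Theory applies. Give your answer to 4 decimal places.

W = 14.0817 kWh/t

W = 10 Wi / √P80 − 10 Wi / √F80
Stage 1 (14473→1876 µm, Wi₁=12.2): W₁ = 10·12.2·(0.023088 − 0.008312) = 1.8026 kWh/t
Stage 2 (1876→61 µm, Wi₂=11.7): W₂ = 10·11.7·(0.128037 − 0.023088) = 12.2790 kWh/t
W = W₁ + W₂ = 1.8026 + 12.2790 = 14.0817 kWh/t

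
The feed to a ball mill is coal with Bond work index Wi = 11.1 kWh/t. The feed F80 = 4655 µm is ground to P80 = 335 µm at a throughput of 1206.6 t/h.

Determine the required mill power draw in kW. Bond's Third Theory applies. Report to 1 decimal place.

W = 10 Wi (P80^-0.5 − F80^-0.5)
W = 10·11.1·(1/√335 − 1/√4655) = 10·11.1·(0.039979) = 4.4377 kWh/t
P_mill = W·ṁ = 4.4377·1206.6 = 5354.5 kW

P = 5354.5 kW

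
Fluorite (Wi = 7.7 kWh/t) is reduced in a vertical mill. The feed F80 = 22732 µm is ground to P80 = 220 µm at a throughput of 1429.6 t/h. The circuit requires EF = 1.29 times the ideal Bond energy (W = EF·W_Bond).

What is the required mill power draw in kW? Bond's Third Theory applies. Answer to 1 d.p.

Bond: W = 10·Wi·(1/√P80 − 1/√F80)
W = 10·7.7·(1/√220 − 1/√22732) = 10·7.7·(0.060787) = 4.6806 kWh/t
Corrected W = EF·W_Bond = 1.29·4.6806 = 6.0380 kWh/t
Mill draw = 6.0380 × 1429.6 = 8631.9 kW

P = 8631.9 kW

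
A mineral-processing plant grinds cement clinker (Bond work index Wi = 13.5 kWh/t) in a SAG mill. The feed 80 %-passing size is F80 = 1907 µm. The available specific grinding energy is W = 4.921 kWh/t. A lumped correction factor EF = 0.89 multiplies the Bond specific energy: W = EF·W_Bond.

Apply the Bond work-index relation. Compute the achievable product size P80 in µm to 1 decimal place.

Bond:  W = 10 Wi (1/√P − 1/√F)
W_Bond = W / EF = 4.921 / 0.89 = 5.5292 kWh/t
P80^-0.5 = F80^-0.5 + W_Bond/(10 Wi)
  = 5.5292/(10·13.5) + 1/√1907 = 0.040957 + 0.022899 = 0.063857
P80 = (1/0.063857)² = 15.6601² = 245.24 µm

P80 = 245.2 µm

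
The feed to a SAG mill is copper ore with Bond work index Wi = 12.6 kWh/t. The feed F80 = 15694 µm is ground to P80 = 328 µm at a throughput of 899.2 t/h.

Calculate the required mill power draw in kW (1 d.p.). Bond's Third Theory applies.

P = 5351.5 kW

W = 10·Wi·(P80^(-½) − F80^(-½))
W = 10·12.6·(1/√328 − 1/√15694) = 10·12.6·(0.047233) = 5.9514 kWh/t
Mill draw = 5.9514 × 899.2 = 5351.5 kW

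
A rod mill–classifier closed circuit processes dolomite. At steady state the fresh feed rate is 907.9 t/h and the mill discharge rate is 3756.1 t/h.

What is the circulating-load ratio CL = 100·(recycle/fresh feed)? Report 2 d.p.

M = F + R at steady state, so:
R = M − F = 3756.1 − 907.9 = 2848.2 t/h
CL = 100·R/F = 100·2848.2/907.9 = 313.71 %

CL = 313.71 %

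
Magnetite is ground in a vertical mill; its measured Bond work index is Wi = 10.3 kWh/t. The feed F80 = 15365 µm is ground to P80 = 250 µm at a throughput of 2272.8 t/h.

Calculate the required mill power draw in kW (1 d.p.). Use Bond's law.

P = 12917.1 kW

W = 10 Wi (P80^-0.5 − F80^-0.5)
W = 10·10.3·(1/√250 − 1/√15365) = 10·10.3·(0.055178) = 5.6833 kWh/t
Power = W × throughput = 5.6833 kWh/t × 2272.8 t/h = 12917.1 kW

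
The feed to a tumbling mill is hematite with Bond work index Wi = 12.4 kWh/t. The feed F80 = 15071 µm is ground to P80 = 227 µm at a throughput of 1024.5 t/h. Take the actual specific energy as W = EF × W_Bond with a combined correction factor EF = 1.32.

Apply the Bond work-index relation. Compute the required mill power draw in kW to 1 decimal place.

P = 9764.0 kW

W = 10 Wi (P80^-0.5 − F80^-0.5)
W = 10·12.4·(1/√227 − 1/√15071) = 10·12.4·(0.058227) = 7.2201 kWh/t
With EF = 1.32: W = 7.2201·1.32 = 9.5305 kWh/t
P_mill = W·ṁ = 9.5305·1024.5 = 9764.0 kW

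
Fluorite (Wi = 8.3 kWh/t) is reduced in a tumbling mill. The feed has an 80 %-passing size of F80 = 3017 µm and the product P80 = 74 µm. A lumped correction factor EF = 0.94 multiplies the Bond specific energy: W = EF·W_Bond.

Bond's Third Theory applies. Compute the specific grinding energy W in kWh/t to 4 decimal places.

W = 10·Wi·(P80^(-½) − F80^(-½))
1/√74 = 0.116248;  1/√3017 = 0.018206
W = 10·8.3·(0.116248 − 0.018206) = 8.1375 kWh/t
With EF = 0.94: W = 8.1375·0.94 = 7.6492 kWh/t

W = 7.6492 kWh/t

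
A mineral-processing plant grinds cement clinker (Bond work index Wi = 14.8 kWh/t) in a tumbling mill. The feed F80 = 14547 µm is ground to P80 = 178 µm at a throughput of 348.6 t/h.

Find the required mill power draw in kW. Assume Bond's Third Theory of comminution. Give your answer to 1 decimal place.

P = 3439.3 kW

W = 10 Wi / √P80 − 10 Wi / √F80
W = 10·14.8·(1/√178 − 1/√14547) = 10·14.8·(0.066662) = 9.8660 kWh/t
P_mill = W·ṁ = 9.8660·348.6 = 3439.3 kW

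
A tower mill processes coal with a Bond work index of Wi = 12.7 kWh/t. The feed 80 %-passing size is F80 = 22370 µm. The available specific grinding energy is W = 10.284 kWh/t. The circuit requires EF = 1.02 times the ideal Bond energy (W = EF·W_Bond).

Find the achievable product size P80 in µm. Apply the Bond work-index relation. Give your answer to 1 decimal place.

W = 10 Wi / √P80 − 10 Wi / √F80
W_Bond = W / EF = 10.284 / 1.02 = 10.0824 kWh/t
⇒ 1/√P80 = W_Bond/(10 Wi) + 1/√F80
  = 10.0824/(10·12.7) + 1/√22370 = 0.079389 + 0.006686 = 0.086075
P80 = (1/0.086075)² = 11.6178² = 134.97 µm

P80 = 135.0 µm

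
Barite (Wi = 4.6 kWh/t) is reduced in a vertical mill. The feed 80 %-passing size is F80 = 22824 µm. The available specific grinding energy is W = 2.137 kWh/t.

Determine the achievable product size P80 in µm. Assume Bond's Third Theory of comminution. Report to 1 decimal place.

W = 10 Wi (P80^-0.5 − F80^-0.5)
1/√P80 = 1/√F80 + W/(10·Wi)
  = 2.1370/(10·4.6) + 1/√22824 = 0.046457 + 0.006619 = 0.053076
P80 = (1/0.053076)² = 18.8410² = 354.98 µm

P80 = 355.0 µm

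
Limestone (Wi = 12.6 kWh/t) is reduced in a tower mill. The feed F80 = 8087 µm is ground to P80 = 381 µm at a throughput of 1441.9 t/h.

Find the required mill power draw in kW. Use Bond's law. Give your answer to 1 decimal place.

W = 10·Wi·(P80^(-½) − F80^(-½))
W = 10·12.6·(1/√381 − 1/√8087) = 10·12.6·(0.040112) = 5.0541 kWh/t
P_mill = W·ṁ = 5.0541·1441.9 = 7287.4 kW

P = 7287.4 kW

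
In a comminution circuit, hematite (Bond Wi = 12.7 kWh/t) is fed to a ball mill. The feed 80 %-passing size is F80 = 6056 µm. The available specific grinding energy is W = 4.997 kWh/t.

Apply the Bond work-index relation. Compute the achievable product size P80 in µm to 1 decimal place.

P80 = 367.0 µm

W = 10·Wi·(P80^(-½) − F80^(-½))
1/√P80 = 1/√F80 + W/(10·Wi)
  = 4.9970/(10·12.7) + 1/√6056 = 0.039346 + 0.012850 = 0.052197
P80 = (1/0.052197)² = 19.1583² = 367.04 µm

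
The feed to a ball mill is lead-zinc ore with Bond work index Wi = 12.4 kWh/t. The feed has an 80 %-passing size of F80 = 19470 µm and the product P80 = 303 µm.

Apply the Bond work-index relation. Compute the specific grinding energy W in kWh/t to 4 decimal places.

W = 10·Wi·[P80^(−½) − F80^(−½)]
1/√303 = 0.057448;  1/√19470 = 0.007167
W = 10·12.4·(0.057448 − 0.007167) = 6.2349 kWh/t

W = 6.2349 kWh/t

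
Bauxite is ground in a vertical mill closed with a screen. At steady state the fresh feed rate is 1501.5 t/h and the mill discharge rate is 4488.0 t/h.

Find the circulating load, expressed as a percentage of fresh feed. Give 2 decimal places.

Discharge = new feed + return, hence
R = M − F = 4488.0 − 1501.5 = 2986.5 t/h
CL = 100·R/F = 100·2986.5/1501.5 = 198.90 %

CL = 198.90 %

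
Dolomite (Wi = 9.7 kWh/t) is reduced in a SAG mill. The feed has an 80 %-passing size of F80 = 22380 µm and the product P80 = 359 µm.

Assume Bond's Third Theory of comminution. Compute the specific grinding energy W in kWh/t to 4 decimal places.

Bond: W = 10·Wi·(1/√P80 − 1/√F80)
1/√359 = 0.052778;  1/√22380 = 0.006685
W = 10·9.7·(0.052778 − 0.006685) = 4.4711 kWh/t

W = 4.4711 kWh/t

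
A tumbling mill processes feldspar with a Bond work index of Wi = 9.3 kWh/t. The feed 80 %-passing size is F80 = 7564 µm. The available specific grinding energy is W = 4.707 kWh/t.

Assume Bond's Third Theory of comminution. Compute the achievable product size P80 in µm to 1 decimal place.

W = 10 Wi / √P80 − 10 Wi / √F80
P80^(−½) = W/(10 Wi) + F80^(−½)
  = 4.7070/(10·9.3) + 1/√7564 = 0.050613 + 0.011498 = 0.062111
P80 = (1/0.062111)² = 16.1002² = 259.22 µm

P80 = 259.2 µm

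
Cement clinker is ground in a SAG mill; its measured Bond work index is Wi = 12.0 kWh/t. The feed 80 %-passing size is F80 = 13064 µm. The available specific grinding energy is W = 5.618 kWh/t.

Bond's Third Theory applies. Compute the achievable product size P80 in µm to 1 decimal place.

P80 = 323.9 µm

Bond:  W = 10 Wi (1/√P − 1/√F)
P80^(−½) = W/(10 Wi) + F80^(−½)
  = 5.6180/(10·12.0) + 1/√13064 = 0.046817 + 0.008749 = 0.055566
P80 = (1/0.055566)² = 17.9967² = 323.88 µm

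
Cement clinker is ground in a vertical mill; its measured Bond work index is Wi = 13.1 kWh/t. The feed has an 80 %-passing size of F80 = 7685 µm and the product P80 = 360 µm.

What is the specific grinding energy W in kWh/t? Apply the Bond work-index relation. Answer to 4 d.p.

W = 10 Wi (1/√P80 − 1/√F80)  [Bond]
1/√360 = 0.052705;  1/√7685 = 0.011407
W = 10·13.1·(0.052705 − 0.011407) = 5.4100 kWh/t

W = 5.4100 kWh/t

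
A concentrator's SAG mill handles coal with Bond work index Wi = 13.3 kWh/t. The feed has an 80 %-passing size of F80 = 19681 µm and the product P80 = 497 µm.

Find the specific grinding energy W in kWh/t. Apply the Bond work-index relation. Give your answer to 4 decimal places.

W = 5.0178 kWh/t

Bond: W = 10·Wi·(1/√P80 − 1/√F80)
1/√497 = 0.044856;  1/√19681 = 0.007128
W = 10·13.3·(0.044856 − 0.007128) = 5.0178 kWh/t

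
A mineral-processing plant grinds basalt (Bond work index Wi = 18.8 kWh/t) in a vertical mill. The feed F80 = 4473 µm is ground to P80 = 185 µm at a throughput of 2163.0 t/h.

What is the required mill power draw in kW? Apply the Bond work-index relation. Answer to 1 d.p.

W = 10 Wi (P80^-0.5 − F80^-0.5)
W = 10·18.8·(1/√185 − 1/√4473) = 10·18.8·(0.058569) = 11.0111 kWh/t
P = W·T = 11.0111·2163.0 = 23816.9 kW

P = 23816.9 kW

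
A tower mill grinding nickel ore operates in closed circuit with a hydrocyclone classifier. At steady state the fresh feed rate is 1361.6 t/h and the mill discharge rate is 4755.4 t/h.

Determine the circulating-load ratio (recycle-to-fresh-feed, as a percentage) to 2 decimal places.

CL = 249.25 %

Mill node: discharge = fresh + recycle.
R = M − F = 4755.4 − 1361.6 = 3393.8 t/h
CL = 100·R/F = 100·3393.8/1361.6 = 249.25 %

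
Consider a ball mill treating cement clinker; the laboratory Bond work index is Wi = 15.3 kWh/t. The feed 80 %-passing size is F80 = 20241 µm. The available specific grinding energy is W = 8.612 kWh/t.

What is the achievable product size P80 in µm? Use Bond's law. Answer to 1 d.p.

W = 10 Wi (P80^-0.5 − F80^-0.5)
1/√P80 = 1/√F80 + W/(10·Wi)
  = 8.6120/(10·15.3) + 1/√20241 = 0.056288 + 0.007029 = 0.063316
P80 = (1/0.063316)² = 15.7937² = 249.44 µm

P80 = 249.4 µm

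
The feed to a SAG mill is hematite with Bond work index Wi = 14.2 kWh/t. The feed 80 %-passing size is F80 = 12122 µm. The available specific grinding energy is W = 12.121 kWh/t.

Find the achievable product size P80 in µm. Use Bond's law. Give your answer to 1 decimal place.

P80 = 112.1 µm

Bond:  W = 10 Wi (1/√P − 1/√F)
1/√P80 = 1/√F80 + W/(10·Wi)
  = 12.1210/(10·14.2) + 1/√12122 = 0.085359 + 0.009083 = 0.094442
P80 = (1/0.094442)² = 10.5885² = 112.12 µm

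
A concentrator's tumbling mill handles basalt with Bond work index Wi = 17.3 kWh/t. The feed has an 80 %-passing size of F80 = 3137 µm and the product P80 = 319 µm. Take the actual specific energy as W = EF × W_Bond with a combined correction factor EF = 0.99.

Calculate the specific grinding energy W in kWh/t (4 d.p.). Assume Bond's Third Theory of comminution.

W_Bond = 10·Wi·(1/√P₈₀ − 1/√F₈₀)
1/√319 = 0.055989;  1/√3137 = 0.017854
W = 10·17.3·(0.055989 − 0.017854) = 6.5973 kWh/t
W_actual = 0.99 × 6.5973 = 6.5314 kWh/t

W = 6.5314 kWh/t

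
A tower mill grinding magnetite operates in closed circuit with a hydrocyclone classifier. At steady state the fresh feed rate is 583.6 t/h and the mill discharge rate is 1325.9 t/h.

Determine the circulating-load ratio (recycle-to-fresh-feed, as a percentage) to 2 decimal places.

CL = 127.19 %

Steady state: M = F + R.
R = M − F = 1325.9 − 583.6 = 742.3 t/h
CL = 100·R/F = 100·742.3/583.6 = 127.19 %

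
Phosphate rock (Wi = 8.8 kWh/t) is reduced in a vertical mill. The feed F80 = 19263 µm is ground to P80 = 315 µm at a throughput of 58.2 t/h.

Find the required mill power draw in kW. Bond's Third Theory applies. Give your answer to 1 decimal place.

P = 251.7 kW

W = 10·Wi·[P80^(−½) − F80^(−½)]
W = 10·8.8·(1/√315 − 1/√19263) = 10·8.8·(0.049139) = 4.3242 kWh/t
P_mill = W·ṁ = 4.3242·58.2 = 251.7 kW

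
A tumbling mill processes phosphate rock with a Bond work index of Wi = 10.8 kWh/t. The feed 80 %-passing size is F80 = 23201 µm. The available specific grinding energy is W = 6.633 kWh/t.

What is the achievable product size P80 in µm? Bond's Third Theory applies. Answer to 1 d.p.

Bond: W = 10·Wi·(1/√P80 − 1/√F80)
P80^(−½) = W/(10 Wi) + F80^(−½)
  = 6.6330/(10·10.8) + 1/√23201 = 0.061417 + 0.006565 = 0.067982
P80 = (1/0.067982)² = 14.7098² = 216.38 µm

P80 = 216.4 µm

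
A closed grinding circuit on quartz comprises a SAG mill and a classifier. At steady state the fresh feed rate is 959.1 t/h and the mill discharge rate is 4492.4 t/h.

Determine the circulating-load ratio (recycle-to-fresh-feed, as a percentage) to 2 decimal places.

CL = 368.40 %

Mill node: discharge = fresh + recycle.
R = M − F = 4492.4 − 959.1 = 3533.3 t/h
CL = 100·R/F = 100·3533.3/959.1 = 368.40 %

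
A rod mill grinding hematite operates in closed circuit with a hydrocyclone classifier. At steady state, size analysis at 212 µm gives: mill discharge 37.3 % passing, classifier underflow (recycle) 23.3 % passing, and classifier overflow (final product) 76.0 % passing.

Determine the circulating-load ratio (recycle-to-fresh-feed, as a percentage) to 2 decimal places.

CL = 276.43 %

Let r = R/F. Size balance at 212 µm:
d + r·d = r·u + o → r(d−u) = o−d
r = (76.0 − 37.3)/(37.3 − 23.3) = 38.7/14.0 = 2.7643
CL = 100·r = 276.43 %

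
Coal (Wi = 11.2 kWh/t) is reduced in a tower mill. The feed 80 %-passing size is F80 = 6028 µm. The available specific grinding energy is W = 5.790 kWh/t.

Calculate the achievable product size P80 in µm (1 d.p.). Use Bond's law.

P80 = 239.8 µm

W = 10·Wi·[P80^(−½) − F80^(−½)]
P80^(−½) = W/(10 Wi) + F80^(−½)
  = 5.7900/(10·11.2) + 1/√6028 = 0.051696 + 0.012880 = 0.064576
P80 = (1/0.064576)² = 15.4855² = 239.80 µm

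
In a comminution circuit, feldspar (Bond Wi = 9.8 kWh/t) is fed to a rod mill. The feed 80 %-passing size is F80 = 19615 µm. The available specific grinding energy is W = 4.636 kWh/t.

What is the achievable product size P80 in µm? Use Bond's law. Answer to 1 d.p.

P80 = 337.3 µm

W = 10 Wi (1/√P80 − 1/√F80)  [Bond]
1/√P80 = 1/√F80 + W/(10·Wi)
  = 4.6360/(10·9.8) + 1/√19615 = 0.047306 + 0.007140 = 0.054446
P80 = (1/0.054446)² = 18.3667² = 337.34 µm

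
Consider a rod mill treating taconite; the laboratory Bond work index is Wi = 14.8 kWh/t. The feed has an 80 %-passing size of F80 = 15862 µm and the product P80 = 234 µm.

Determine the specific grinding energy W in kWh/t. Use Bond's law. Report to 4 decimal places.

Bond:  W = 10 Wi (1/√P − 1/√F)
1/√234 = 0.065372;  1/√15862 = 0.007940
W = 10·14.8·(0.065372 − 0.007940) = 8.4999 kWh/t

W = 8.4999 kWh/t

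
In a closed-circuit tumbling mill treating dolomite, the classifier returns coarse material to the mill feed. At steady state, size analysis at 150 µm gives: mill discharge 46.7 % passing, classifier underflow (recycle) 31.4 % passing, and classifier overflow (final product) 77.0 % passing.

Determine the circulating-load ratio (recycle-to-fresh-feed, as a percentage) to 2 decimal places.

CL = 198.04 %

Classifier node, passing 150 µm:
(1+r)d = ru + o → r = (o−d)/(d−u)
r = (77.0 − 46.7)/(46.7 − 31.4) = 30.3/15.3 = 1.9804
CL = 100·r = 198.04 %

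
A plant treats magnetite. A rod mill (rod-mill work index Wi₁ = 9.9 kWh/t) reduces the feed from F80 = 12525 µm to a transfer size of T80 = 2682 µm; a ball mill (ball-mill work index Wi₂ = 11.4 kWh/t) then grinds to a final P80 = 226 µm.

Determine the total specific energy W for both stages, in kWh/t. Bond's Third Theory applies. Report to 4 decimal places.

W = 6.4089 kWh/t

W = 10 Wi (P80^-0.5 − F80^-0.5)
Stage 1 (12525→2682 µm, Wi₁=9.9): W₁ = 10·9.9·(0.019309 − 0.008935) = 1.0270 kWh/t
Stage 2 (2682→226 µm, Wi₂=11.4): W₂ = 10·11.4·(0.066519 − 0.019309) = 5.3819 kWh/t
W = W₁ + W₂ = 1.0270 + 5.3819 = 6.4089 kWh/t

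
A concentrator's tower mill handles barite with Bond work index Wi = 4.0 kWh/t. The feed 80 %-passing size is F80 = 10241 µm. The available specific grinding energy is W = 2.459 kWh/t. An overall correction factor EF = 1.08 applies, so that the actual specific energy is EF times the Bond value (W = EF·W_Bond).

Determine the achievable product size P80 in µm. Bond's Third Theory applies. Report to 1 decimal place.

W = 10·Wi·(P80^(-½) − F80^(-½))
W_Bond = W / EF = 2.459 / 1.08 = 2.2769 kWh/t
P80^-0.5 = F80^-0.5 + W_Bond/(10 Wi)
  = 2.2769/(10·4.0) + 1/√10241 = 0.056921 + 0.009882 = 0.066803
P80 = (1/0.066803)² = 14.9694² = 224.08 µm

P80 = 224.1 µm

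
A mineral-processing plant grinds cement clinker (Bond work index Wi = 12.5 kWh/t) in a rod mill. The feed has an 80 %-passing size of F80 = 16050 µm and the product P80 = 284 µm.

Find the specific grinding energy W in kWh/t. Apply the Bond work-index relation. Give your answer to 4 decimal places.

W = 10 Wi (P80^-0.5 − F80^-0.5)
1/√284 = 0.059339;  1/√16050 = 0.007893
W = 10·12.5·(0.059339 − 0.007893) = 6.4307 kWh/t

W = 6.4307 kWh/t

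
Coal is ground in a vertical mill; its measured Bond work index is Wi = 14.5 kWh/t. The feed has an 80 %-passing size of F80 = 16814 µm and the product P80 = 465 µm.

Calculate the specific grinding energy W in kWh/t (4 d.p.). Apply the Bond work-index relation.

W = 10·Wi·[P80^(−½) − F80^(−½)]
1/√465 = 0.046374;  1/√16814 = 0.007712
W = 10·14.5·(0.046374 − 0.007712) = 5.6060 kWh/t

W = 5.6060 kWh/t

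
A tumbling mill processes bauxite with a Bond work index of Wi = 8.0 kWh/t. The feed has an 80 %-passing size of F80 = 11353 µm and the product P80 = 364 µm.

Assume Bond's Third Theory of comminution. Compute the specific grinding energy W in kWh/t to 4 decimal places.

W = 3.4423 kWh/t

W = 10 Wi / √P80 − 10 Wi / √F80
1/√364 = 0.052414;  1/√11353 = 0.009385
W = 10·8.0·(0.052414 − 0.009385) = 3.4423 kWh/t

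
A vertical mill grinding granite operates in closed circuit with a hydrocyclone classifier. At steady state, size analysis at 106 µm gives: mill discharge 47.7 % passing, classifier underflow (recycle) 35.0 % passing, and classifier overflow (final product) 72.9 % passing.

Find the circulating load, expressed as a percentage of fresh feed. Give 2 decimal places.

Let r = R/F. Size balance at 106 µm:
(1+r)d = ru + o → r = (o−d)/(d−u)
r = (72.9 − 47.7)/(47.7 − 35.0) = 25.2/12.7 = 1.9843
CL = 100·r = 198.43 %

CL = 198.43 %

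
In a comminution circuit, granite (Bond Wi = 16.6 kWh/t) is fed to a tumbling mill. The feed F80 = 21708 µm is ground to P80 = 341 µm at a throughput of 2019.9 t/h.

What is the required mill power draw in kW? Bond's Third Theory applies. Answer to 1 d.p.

W_Bond = 10·Wi·(1/√P₈₀ − 1/√F₈₀)
W = 10·16.6·(1/√341 − 1/√21708) = 10·16.6·(0.047366) = 7.8627 kWh/t
P_mill = W·ṁ = 7.8627·2019.9 = 15881.9 kW

P = 15881.9 kW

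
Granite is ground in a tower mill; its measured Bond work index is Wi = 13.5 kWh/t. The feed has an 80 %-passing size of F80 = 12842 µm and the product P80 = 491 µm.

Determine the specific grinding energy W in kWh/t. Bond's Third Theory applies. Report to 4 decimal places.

W = 10·Wi·(P80^(-½) − F80^(-½))
1/√491 = 0.045129;  1/√12842 = 0.008824
W = 10·13.5·(0.045129 − 0.008824) = 4.9012 kWh/t

W = 4.9012 kWh/t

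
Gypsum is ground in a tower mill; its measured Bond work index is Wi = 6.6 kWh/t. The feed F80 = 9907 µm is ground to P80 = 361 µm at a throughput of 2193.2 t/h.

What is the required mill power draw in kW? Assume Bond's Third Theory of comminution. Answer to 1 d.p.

P = 6164.2 kW

W_Bond = 10·Wi·(1/√P₈₀ − 1/√F₈₀)
W = 10·6.6·(1/√361 − 1/√9907) = 10·6.6·(0.042585) = 2.8106 kWh/t
P = W·T = 2.8106·2193.2 = 6164.2 kW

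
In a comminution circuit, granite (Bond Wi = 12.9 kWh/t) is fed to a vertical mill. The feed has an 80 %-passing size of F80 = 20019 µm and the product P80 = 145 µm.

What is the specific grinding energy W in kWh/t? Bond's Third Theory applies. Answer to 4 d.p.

W_Bond = 10·Wi·(1/√P₈₀ − 1/√F₈₀)
1/√145 = 0.083045;  1/√20019 = 0.007068
W = 10·12.9·(0.083045 − 0.007068) = 9.8011 kWh/t

W = 9.8011 kWh/t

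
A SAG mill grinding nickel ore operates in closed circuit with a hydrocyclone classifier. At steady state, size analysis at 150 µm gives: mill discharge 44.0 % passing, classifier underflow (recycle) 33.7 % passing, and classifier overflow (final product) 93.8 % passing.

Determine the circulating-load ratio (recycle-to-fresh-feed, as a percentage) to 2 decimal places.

Mass balance on the −150 µm fraction:
(1+r)d = ru + o → r = (o−d)/(d−u)
r = (93.8 − 44.0)/(44.0 − 33.7) = 49.8/10.3 = 4.8350
CL = 100·r = 483.50 %

CL = 483.50 %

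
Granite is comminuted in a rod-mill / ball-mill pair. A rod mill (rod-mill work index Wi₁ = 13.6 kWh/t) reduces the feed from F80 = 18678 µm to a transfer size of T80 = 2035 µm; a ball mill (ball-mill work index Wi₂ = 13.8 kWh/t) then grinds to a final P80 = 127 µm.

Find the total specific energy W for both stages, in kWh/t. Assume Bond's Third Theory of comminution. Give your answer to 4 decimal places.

W_Bond = 10·Wi·(1/√P₈₀ − 1/√F₈₀)
Stage 1 (18678→2035 µm, Wi₁=13.6): W₁ = 10·13.6·(0.022168 − 0.007317) = 2.0197 kWh/t
Stage 2 (2035→127 µm, Wi₂=13.8): W₂ = 10·13.8·(0.088736 − 0.022168) = 9.1864 kWh/t
W = W₁ + W₂ = 2.0197 + 9.1864 = 11.2061 kWh/t

W = 11.2061 kWh/t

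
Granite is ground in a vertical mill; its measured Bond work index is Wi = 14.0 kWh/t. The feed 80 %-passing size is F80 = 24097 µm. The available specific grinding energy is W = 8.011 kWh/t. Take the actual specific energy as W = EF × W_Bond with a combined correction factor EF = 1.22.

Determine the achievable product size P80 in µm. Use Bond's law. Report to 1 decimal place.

W = 10 Wi (P80^-0.5 − F80^-0.5)
W_Bond = W / EF = 8.011 / 1.22 = 6.5664 kWh/t
P80^(−½) = W_Bond/(10 Wi) + F80^(−½)
  = 6.5664/(10·14.0) + 1/√24097 = 0.046903 + 0.006442 = 0.053345
P80 = (1/0.053345)² = 18.7460² = 351.41 µm

P80 = 351.4 µm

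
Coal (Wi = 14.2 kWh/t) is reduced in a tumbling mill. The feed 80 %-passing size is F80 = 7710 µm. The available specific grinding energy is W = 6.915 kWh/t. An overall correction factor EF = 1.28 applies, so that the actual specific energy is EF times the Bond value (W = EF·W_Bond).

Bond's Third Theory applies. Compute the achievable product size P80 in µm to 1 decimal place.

Bond: W = 10·Wi·(1/√P80 − 1/√F80)
W_Bond = W / EF = 6.915 / 1.28 = 5.4023 kWh/t
⇒ 1/√P80 = W_Bond/(10·Wi) + 1/√F80
  = 5.4023/(10·14.2) + 1/√7710 = 0.038045 + 0.011389 = 0.049433
P80 = (1/0.049433)² = 20.2293² = 409.22 µm

P80 = 409.2 µm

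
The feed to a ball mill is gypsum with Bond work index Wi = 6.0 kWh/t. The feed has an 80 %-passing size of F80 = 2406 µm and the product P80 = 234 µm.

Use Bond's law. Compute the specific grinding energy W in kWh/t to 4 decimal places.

Bond:  W = 10 Wi (1/√P − 1/√F)
1/√234 = 0.065372;  1/√2406 = 0.020387
W = 10·6.0·(0.065372 − 0.020387) = 2.6991 kWh/t

W = 2.6991 kWh/t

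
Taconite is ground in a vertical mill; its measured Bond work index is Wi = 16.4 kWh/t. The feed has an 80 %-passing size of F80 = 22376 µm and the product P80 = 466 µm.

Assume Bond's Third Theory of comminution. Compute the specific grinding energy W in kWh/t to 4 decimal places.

W = 6.5008 kWh/t

W_Bond = 10·Wi·(1/√P₈₀ − 1/√F₈₀)
1/√466 = 0.046324;  1/√22376 = 0.006685
W = 10·16.4·(0.046324 − 0.006685) = 6.5008 kWh/t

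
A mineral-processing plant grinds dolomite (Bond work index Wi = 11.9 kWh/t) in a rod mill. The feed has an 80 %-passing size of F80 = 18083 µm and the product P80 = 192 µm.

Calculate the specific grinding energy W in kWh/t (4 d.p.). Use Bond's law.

Bond: W = 10·Wi·(1/√P80 − 1/√F80)
1/√192 = 0.072169;  1/√18083 = 0.007436
W = 10·11.9·(0.072169 − 0.007436) = 7.7031 kWh/t

W = 7.7031 kWh/t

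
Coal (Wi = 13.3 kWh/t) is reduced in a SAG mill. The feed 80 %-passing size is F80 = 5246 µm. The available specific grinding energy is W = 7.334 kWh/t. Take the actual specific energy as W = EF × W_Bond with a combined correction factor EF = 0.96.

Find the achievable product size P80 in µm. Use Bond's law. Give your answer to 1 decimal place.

P80 = 197.0 µm

W = 10·Wi·[P80^(−½) − F80^(−½)]
W_Bond = W / EF = 7.334 / 0.96 = 7.6396 kWh/t
P80^(−½) = W_Bond/(10 Wi) + F80^(−½)
  = 7.6396/(10·13.3) + 1/√5246 = 0.057440 + 0.013807 = 0.071247
P80 = (1/0.071247)² = 14.0357² = 197.00 µm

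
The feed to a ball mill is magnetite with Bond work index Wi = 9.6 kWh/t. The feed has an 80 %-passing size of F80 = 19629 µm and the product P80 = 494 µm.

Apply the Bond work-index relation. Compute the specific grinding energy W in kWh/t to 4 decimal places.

W = 3.6340 kWh/t

Bond: W = 10·Wi·(1/√P80 − 1/√F80)
1/√494 = 0.044992;  1/√19629 = 0.007138
W = 10·9.6·(0.044992 − 0.007138) = 3.6340 kWh/t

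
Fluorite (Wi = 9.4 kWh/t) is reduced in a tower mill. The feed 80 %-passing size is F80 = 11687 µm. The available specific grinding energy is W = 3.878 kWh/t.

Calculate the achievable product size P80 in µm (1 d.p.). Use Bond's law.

P80 = 392.0 µm

W = 10 Wi / √P80 − 10 Wi / √F80
⇒ 1/√P80 = W/(10·Wi) + 1/√F80
  = 3.8780/(10·9.4) + 1/√11687 = 0.041255 + 0.009250 = 0.050505
P80 = (1/0.050505)² = 19.7998² = 392.03 µm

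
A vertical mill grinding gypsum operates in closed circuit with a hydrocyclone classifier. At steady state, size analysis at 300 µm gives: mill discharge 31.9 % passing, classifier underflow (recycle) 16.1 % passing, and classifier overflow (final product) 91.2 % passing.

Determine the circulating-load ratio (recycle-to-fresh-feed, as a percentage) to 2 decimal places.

Mass balance on the −300 µm fraction:
(1+r)·d = r·u + o ⇒ r = (o−d)/(d−u)
r = (91.2 − 31.9)/(31.9 − 16.1) = 59.3/15.8 = 3.7532
CL = 100·r = 375.32 %

CL = 375.32 %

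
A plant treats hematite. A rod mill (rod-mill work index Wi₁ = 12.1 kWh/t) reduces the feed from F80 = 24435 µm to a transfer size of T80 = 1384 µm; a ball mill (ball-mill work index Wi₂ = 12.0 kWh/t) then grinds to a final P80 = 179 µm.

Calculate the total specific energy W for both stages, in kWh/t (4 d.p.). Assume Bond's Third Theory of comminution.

W = 8.2220 kWh/t

Bond:  W = 10 Wi (1/√P − 1/√F)
Stage 1 (24435→1384 µm, Wi₁=12.1): W₁ = 10·12.1·(0.026880 − 0.006397) = 2.4784 kWh/t
Stage 2 (1384→179 µm, Wi₂=12.0): W₂ = 10·12.0·(0.074744 − 0.026880) = 5.7436 kWh/t
W = W₁ + W₂ = 2.4784 + 5.7436 = 8.2220 kWh/t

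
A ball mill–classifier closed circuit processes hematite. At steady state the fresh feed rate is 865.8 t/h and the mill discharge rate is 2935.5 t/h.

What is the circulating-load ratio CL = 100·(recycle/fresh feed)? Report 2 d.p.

CL = 239.05 %

Mill node: discharge = fresh + recycle.
R = M − F = 2935.5 − 865.8 = 2069.7 t/h
CL = 100·R/F = 100·2069.7/865.8 = 239.05 %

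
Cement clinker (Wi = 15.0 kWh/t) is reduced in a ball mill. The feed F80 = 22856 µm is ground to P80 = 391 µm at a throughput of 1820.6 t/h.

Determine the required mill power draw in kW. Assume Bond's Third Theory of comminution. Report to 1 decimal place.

W_Bond = 10·Wi·(1/√P₈₀ − 1/√F₈₀)
W = 10·15.0·(1/√391 − 1/√22856) = 10·15.0·(0.043958) = 6.5936 kWh/t
P = W·T = 6.5936·1820.6 = 12004.4 kW

P = 12004.4 kW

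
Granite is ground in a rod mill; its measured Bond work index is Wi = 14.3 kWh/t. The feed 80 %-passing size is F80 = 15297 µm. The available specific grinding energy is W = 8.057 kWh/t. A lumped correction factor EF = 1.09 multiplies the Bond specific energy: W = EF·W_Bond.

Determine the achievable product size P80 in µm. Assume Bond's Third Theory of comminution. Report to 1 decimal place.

Bond: W = 10·Wi·(1/√P80 − 1/√F80)
W_Bond = W / EF = 8.057 / 1.09 = 7.3917 kWh/t
⇒ 1/√P80 = W_Bond/(10 Wi) + 1/√F80
  = 7.3917/(10·14.3) + 1/√15297 = 0.051691 + 0.008085 = 0.059776
P80 = (1/0.059776)² = 16.7292² = 279.87 µm

P80 = 279.9 µm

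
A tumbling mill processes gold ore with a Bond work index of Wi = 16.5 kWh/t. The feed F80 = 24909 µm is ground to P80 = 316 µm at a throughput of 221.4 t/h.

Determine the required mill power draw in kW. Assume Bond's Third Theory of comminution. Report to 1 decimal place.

W = 10·Wi·[P80^(−½) − F80^(−½)]
W = 10·16.5·(1/√316 − 1/√24909) = 10·16.5·(0.049918) = 8.2365 kWh/t
P = W·T = 8.2365·221.4 = 1823.6 kW

P = 1823.6 kW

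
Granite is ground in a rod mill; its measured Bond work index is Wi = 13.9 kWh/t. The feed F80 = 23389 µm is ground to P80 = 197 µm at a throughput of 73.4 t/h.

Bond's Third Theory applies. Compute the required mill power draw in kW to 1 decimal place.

W_Bond = 10·Wi·(1/√P₈₀ − 1/√F₈₀)
W = 10·13.9·(1/√197 − 1/√23389) = 10·13.9·(0.064708) = 8.9945 kWh/t
Power = W × throughput = 8.9945 kWh/t × 73.4 t/h = 660.2 kW

P = 660.2 kW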